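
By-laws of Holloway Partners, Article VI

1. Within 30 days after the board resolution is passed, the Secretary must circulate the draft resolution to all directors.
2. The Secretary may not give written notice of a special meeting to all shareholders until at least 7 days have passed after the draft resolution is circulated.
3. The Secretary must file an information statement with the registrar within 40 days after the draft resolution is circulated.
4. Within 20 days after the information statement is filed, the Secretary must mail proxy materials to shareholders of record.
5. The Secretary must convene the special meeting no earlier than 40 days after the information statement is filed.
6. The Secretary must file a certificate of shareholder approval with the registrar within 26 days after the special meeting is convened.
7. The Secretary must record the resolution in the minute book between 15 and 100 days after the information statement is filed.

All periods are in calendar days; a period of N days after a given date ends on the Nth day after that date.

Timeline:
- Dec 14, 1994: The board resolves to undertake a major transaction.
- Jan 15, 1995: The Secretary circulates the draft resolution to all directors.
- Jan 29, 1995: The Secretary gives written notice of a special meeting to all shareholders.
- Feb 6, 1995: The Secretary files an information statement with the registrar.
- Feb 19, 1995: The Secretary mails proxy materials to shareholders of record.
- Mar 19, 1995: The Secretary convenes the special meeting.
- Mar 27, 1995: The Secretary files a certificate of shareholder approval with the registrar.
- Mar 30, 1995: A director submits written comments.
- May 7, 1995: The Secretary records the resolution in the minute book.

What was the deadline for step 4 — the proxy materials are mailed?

Step 4 runs from Feb 6, 1995, when the information statement is filed. 20 days after Feb 6, 1995 is Feb 26, 1995.

Feb 26, 1995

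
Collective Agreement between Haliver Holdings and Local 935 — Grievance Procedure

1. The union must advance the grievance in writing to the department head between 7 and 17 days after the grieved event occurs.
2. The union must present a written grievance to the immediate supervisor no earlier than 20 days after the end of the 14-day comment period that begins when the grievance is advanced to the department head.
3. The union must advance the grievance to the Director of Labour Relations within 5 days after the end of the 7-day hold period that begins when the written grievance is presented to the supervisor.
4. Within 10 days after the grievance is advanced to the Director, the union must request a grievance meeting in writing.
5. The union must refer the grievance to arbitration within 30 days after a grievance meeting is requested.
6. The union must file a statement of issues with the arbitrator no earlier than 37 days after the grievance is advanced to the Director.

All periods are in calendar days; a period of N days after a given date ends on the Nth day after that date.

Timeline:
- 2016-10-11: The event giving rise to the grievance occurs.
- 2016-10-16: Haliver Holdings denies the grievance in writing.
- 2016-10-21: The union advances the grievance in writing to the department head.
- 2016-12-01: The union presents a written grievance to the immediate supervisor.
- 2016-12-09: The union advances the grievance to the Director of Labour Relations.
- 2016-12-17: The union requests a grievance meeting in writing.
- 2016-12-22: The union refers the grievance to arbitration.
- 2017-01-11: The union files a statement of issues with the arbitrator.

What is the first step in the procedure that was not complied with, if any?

Step 6

Step 1 — 7 and 17 days from 2016-10-11 (when the grieved event occurs) are 2016-10-18 and 2016-10-28 respectively; done 2016-10-21, which is between those dates.
Step 2 — must wait 20 days from 2016-11-04 (end of the 14-day comment period, which began when the grievance is advanced to the department head on 2016-10-21), so not before 2016-11-24; done 2016-12-01 — permitted.
Step 3 — counting 5 days from 2016-12-08 (end of the 7-day hold period, which began when the written grievance is presented to the supervisor on 2016-12-01) gives a deadline of 2016-12-13; completed 2016-12-09, before the deadline.
Step 4 — counting 10 days from 2016-12-09 (when the grievance is advanced to the Director) gives a deadline of 2016-12-19; completed 2016-12-17, before the deadline.
Step 5 — counting 30 days from 2016-12-17 (when a grievance meeting is requested) gives a deadline of 2017-01-16; completed 2016-12-22, before the deadline.
Step 6 — must wait 37 days from 2016-12-09 (when the grievance is advanced to the Director), so not before 2017-01-15; acted on 2017-01-11, 4 days prematurely.
The analysis stops there.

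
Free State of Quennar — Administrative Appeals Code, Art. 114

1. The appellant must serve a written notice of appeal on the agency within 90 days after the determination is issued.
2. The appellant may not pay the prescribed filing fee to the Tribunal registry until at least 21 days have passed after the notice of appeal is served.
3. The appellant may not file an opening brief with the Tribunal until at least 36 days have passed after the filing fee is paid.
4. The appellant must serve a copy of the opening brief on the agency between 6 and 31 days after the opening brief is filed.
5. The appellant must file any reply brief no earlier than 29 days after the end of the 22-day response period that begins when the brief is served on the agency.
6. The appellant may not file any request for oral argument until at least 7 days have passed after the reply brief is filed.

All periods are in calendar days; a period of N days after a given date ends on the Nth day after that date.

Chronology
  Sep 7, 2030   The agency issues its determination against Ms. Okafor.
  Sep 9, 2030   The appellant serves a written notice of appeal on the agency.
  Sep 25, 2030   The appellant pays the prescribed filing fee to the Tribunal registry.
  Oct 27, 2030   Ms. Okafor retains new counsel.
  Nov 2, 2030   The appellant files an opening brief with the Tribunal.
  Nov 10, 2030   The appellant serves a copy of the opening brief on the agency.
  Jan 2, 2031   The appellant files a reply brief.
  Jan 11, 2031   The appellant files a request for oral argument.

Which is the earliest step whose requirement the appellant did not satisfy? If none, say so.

Step 2

Step 1 — counting 90 days from Sep 7, 2030 (when the determination is issued) gives a deadline of Dec 6, 2030; Sep 9, 2030 is within that limit.
Step 2 — must wait 21 days from Sep 9, 2030 (when the notice of appeal is served), so not before Sep 30, 2030; Sep 25, 2030 is 5 days before the earliest permitted date.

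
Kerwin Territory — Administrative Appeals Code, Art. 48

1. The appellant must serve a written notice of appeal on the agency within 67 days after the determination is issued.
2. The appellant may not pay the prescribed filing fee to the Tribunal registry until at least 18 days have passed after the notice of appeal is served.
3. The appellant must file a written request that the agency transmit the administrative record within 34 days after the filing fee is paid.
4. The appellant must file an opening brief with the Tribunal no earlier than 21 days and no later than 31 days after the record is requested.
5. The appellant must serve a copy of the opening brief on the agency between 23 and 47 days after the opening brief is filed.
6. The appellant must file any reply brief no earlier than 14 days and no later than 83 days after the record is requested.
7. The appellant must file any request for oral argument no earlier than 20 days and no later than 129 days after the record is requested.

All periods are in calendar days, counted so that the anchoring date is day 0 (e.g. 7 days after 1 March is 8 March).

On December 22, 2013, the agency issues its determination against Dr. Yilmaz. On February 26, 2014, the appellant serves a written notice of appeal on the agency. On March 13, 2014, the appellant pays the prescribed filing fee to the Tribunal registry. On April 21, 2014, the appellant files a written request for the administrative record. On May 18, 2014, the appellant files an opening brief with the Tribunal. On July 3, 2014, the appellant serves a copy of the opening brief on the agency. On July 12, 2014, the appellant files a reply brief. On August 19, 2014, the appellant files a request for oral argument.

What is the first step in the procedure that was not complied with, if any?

Step 2

Step 1 — counting 67 days from December 22, 2013 (when the determination is issued) gives a deadline of February 27, 2014; done February 26, 2014 — timely.
Step 2 — must wait 18 days from February 26, 2014 (when the notice of appeal is served), so not before March 16, 2014; March 13, 2014 is 3 days before the earliest permitted date.
The analysis stops there.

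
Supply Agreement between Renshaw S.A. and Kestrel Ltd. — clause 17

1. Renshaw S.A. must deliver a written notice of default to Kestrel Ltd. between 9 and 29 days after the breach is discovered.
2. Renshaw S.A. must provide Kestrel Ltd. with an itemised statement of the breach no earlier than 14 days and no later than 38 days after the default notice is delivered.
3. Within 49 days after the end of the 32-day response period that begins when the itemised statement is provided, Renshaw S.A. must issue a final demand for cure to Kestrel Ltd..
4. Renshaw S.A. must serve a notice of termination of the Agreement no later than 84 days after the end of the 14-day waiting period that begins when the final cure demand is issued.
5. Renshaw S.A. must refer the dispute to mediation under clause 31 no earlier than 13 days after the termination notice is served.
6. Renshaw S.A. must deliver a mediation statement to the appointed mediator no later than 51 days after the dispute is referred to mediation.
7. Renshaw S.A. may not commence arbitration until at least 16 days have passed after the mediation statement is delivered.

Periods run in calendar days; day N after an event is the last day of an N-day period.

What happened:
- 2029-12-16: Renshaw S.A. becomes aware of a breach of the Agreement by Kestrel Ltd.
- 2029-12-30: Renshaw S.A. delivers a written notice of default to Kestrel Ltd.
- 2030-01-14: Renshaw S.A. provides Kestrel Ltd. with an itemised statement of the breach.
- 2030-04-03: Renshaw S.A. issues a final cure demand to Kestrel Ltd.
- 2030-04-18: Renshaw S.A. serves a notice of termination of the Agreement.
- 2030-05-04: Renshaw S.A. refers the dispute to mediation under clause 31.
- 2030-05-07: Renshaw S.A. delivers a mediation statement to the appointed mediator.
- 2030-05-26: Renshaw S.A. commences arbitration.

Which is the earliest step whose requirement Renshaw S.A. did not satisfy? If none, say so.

Step 1: the window is 9–29 days after 2029-12-16 (when the breach is discovered), so 2029-12-25 through 2030-01-14; 2029-12-30 falls inside that range.
Step 2: the window is 14–38 days after 2029-12-30 (when the default notice is delivered), so 2030-01-13 through 2030-02-06; done 2030-01-14 — within the window.
Step 3: 49 days after 2030-02-15 (end of the 32-day response period, which began when the itemised statement is provided on 2030-01-14) is 2030-04-05; 2030-04-03 is within that limit.
Step 4: 84 days after 2030-04-17 (end of the 14-day waiting period, which began when the final cure demand is issued on 2030-04-03) is 2030-07-10; 2030-04-18 is within that limit.
Step 5: the earliest permitted date is 13 days after 2030-04-18 (when the termination notice is served), i.e. 2030-05-01; 2030-05-04 is on or after that date.
Step 6: 51 days after 2030-05-04 (when the dispute is referred to mediation) is 2030-06-24; completed 2030-05-07, before the deadline.
Step 7: the earliest permitted date is 16 days after 2030-05-07 (when the mediation statement is delivered), i.e. 2030-05-23; done 2030-05-26, after the minimum wait.

None — every step was satisfied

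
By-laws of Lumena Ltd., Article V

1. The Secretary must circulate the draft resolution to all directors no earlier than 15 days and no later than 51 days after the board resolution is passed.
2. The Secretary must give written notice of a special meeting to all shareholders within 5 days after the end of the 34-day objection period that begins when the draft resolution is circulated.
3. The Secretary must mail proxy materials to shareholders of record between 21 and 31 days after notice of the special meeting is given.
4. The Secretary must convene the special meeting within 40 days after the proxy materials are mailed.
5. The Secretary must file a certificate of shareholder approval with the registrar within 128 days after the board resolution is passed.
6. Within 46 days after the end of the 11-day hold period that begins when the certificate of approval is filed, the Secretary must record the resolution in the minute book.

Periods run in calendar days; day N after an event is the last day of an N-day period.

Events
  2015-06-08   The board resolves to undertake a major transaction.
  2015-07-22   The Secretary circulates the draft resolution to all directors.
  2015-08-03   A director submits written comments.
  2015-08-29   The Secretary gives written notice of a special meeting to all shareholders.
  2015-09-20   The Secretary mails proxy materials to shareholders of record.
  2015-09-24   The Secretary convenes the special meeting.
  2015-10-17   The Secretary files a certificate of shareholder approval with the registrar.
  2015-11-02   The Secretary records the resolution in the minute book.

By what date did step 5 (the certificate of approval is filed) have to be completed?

2015-10-14

Step 5 runs from 2015-06-08, when the board resolution is passed. 128 days after 2015-06-08 is 2015-10-14.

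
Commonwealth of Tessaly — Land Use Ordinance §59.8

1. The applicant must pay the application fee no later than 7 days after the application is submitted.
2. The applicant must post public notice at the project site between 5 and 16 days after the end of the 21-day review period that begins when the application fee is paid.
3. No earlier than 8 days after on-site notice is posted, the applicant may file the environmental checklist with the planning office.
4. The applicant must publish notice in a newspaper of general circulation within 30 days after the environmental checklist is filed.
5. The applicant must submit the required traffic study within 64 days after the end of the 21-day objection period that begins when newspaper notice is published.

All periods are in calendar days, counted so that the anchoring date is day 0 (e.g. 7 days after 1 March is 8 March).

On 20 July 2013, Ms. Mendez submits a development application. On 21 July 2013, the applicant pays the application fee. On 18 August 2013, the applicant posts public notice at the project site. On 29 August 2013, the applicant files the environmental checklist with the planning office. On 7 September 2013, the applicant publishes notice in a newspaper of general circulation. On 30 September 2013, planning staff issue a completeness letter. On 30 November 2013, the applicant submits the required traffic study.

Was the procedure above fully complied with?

(1) due by 20 July 2013 + 7 days = 27 July 2013; 21 July 2013 is within that limit.
(2) the permitted window runs from 11 August 2013 + 5 = 16 August 2013 to 11 August 2013 + 16 = 27 August 2013; 18 August 2013 falls inside that range.
(3) permitted from 18 August 2013 + 8 days = 26 August 2013 onward; 29 August 2013 is on or after that date.
(4) due by 29 August 2013 + 30 days = 28 September 2013; done 7 September 2013 — timely.
(5) due by 28 September 2013 + 64 days = 1 December 2013; done 30 November 2013 — timely.

Yes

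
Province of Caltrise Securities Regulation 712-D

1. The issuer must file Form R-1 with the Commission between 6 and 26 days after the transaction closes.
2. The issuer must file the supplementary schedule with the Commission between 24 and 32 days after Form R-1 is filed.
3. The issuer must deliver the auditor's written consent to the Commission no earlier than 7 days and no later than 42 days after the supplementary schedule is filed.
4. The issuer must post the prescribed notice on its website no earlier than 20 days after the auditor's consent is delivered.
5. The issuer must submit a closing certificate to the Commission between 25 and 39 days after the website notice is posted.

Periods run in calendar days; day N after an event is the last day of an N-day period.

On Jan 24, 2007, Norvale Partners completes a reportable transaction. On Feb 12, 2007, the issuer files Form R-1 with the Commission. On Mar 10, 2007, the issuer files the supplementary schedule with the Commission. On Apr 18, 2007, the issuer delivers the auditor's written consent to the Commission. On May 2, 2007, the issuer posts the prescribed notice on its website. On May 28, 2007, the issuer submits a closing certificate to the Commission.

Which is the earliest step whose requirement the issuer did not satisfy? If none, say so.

(1) the permitted window runs from Jan 24, 2007 + 6 = Jan 30, 2007 to Jan 24, 2007 + 26 = Feb 19, 2007; Feb 12, 2007 falls inside that range.
(2) the permitted window runs from Feb 12, 2007 + 24 = Mar 8, 2007 to Feb 12, 2007 + 32 = Mar 16, 2007; Mar 10, 2007 falls inside that range.
(3) the permitted window runs from Mar 10, 2007 + 7 = Mar 17, 2007 to Mar 10, 2007 + 42 = Apr 21, 2007; done Apr 18, 2007 — within the window.
(4) permitted from Apr 18, 2007 + 20 days = May 8, 2007 onward; May 2, 2007 is 6 days before the earliest permitted date.

Step 4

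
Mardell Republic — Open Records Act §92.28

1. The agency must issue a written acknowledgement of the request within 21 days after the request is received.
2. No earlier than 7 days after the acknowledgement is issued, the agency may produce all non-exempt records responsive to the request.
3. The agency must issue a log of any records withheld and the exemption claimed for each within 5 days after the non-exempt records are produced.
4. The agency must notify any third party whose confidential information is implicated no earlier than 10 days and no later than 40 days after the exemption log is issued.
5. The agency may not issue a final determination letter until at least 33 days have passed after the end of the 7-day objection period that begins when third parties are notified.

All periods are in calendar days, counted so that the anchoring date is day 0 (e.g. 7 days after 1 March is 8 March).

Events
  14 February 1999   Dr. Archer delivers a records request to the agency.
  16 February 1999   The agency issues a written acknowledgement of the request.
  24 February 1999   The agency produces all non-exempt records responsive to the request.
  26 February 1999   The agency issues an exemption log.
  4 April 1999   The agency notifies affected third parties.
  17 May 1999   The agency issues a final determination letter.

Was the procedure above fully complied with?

Yes

(1) due by 14 February 1999 + 21 days = 7 March 1999; completed 16 February 1999, before the deadline.
(2) permitted from 16 February 1999 + 7 days = 23 February 1999 onward; 24 February 1999 is on or after that date.
(3) due by 24 February 1999 + 5 days = 1 March 1999; completed 26 February 1999, before the deadline.
(4) the permitted window runs from 26 February 1999 + 10 = 8 March 1999 to 26 February 1999 + 40 = 7 April 1999; done 4 April 1999, which is between those dates.
(5) permitted from 11 April 1999 + 33 days = 14 May 1999 onward; done 17 May 1999 — permitted.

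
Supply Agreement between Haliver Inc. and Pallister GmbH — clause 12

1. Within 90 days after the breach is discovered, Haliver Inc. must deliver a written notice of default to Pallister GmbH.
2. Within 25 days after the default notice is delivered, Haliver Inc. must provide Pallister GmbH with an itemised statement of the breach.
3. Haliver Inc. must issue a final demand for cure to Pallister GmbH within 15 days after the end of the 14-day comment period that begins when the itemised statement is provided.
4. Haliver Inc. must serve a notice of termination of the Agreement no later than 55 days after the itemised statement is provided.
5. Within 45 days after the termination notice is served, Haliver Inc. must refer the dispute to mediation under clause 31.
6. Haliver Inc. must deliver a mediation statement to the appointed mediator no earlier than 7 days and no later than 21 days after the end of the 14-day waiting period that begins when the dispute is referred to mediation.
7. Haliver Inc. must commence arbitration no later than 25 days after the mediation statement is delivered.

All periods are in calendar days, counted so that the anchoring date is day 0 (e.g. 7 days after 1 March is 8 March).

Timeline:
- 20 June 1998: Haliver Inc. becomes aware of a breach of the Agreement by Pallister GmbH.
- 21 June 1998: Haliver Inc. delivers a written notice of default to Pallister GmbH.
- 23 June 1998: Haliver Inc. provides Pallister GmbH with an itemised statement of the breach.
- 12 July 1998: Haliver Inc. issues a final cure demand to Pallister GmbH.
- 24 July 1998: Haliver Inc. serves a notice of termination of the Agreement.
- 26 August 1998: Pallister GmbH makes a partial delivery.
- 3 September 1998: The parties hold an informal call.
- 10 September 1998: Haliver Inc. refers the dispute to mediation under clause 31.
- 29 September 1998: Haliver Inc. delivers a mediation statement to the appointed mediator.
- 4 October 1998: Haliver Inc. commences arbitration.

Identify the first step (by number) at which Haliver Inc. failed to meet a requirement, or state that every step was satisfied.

Step 5

Step 1 — counting 90 days from 20 June 1998 (when the breach is discovered) gives a deadline of 18 September 1998; completed 21 June 1998, before the deadline.
Step 2 — counting 25 days from 21 June 1998 (when the default notice is delivered) gives a deadline of 16 July 1998; 23 June 1998 is within that limit.
Step 3 — counting 15 days from 7 July 1998 (end of the 14-day comment period, which began when the itemised statement is provided on 23 June 1998) gives a deadline of 22 July 1998; 12 July 1998 is within that limit.
Step 4 — counting 55 days from 23 June 1998 (when the itemised statement is provided) gives a deadline of 17 August 1998; done 24 July 1998 — timely.
Step 5 — counting 45 days from 24 July 1998 (when the termination notice is served) gives a deadline of 7 September 1998; 10 September 1998 misses that deadline by 3 days.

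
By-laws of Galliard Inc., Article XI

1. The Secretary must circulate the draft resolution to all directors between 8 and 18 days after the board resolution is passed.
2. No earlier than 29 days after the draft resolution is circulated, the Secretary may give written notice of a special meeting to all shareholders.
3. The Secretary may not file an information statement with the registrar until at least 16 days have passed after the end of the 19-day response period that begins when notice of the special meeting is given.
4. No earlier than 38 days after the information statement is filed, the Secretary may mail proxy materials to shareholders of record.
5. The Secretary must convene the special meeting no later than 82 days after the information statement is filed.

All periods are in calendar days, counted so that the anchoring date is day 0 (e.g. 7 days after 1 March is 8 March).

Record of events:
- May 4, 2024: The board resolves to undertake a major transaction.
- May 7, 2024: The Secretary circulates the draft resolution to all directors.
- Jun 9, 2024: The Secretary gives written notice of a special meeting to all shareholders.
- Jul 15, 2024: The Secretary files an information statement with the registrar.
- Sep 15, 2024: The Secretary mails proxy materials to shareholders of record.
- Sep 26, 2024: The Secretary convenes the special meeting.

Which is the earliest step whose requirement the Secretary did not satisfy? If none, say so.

Step 1

(1) the permitted window runs from May 4, 2024 + 8 = May 12, 2024 to May 4, 2024 + 18 = May 22, 2024; done May 7, 2024 — 5 days before the window opened.
The procedure was therefore not followed at step 1.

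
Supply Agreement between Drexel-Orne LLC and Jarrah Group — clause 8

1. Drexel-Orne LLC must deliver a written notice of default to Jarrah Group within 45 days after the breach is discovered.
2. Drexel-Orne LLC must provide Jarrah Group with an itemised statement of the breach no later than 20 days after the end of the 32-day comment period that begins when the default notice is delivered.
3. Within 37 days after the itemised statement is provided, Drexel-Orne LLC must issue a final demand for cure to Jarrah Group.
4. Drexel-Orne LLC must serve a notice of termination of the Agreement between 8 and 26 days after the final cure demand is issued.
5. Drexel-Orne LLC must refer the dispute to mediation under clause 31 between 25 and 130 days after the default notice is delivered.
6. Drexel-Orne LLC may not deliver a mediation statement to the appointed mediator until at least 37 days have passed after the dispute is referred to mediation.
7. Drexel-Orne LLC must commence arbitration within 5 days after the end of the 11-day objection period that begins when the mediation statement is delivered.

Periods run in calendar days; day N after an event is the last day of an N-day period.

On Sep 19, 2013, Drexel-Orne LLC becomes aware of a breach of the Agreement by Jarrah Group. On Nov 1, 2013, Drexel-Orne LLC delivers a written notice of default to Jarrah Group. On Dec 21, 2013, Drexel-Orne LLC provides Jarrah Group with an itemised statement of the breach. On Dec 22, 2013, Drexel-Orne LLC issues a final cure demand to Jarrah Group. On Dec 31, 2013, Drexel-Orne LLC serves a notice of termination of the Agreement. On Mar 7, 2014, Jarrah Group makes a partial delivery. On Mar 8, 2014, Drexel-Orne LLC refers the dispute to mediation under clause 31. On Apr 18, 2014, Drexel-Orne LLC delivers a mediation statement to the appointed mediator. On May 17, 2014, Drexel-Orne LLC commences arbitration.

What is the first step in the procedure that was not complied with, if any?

Step 7

Step 1 — counting 45 days from Sep 19, 2013 (when the breach is discovered) gives a deadline of Nov 3, 2013; completed Nov 1, 2013, before the deadline.
Step 2 — counting 20 days from Dec 3, 2013 (end of the 32-day comment period, which began when the default notice is delivered on Nov 1, 2013) gives a deadline of Dec 23, 2013; done Dec 21, 2013 — timely.
Step 3 — counting 37 days from Dec 21, 2013 (when the itemised statement is provided) gives a deadline of Jan 27, 2014; done Dec 22, 2013 — timely.
Step 4 — 8 and 26 days from Dec 22, 2013 (when the final cure demand is issued) are Dec 30, 2013 and Jan 17, 2014 respectively; done Dec 31, 2013, which is between those dates.
Step 5 — 25 and 130 days from Nov 1, 2013 (when the default notice is delivered) are Nov 26, 2013 and Mar 11, 2014 respectively; Mar 8, 2014 falls inside that range.
Step 6 — must wait 37 days from Mar 8, 2014 (when the dispute is referred to mediation), so not before Apr 14, 2014; Apr 18, 2014 is on or after that date.
Step 7 — counting 5 days from Apr 29, 2014 (end of the 11-day objection period, which began when the mediation statement is delivered on Apr 18, 2014) gives a deadline of May 4, 2014; not done until May 17, 2014, 13 days after the deadline.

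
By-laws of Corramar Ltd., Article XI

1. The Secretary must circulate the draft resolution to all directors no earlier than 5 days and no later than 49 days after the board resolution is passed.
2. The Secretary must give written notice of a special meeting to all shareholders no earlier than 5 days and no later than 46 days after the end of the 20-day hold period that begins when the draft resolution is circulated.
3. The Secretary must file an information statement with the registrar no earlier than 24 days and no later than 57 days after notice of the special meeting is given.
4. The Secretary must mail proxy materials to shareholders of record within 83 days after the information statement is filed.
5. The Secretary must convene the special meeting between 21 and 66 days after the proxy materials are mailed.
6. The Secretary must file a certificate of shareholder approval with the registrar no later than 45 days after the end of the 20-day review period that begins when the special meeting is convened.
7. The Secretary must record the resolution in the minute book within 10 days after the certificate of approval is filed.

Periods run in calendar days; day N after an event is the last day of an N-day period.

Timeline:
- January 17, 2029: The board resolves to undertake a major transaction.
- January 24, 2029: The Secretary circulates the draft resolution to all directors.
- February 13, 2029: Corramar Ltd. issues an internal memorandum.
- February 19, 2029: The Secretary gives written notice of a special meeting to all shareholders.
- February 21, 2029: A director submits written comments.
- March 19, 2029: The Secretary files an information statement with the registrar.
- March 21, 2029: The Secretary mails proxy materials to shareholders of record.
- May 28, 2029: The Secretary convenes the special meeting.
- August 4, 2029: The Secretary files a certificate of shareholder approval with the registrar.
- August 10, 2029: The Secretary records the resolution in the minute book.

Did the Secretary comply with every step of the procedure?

(1) the permitted window runs from January 17, 2029 + 5 = January 22, 2029 to January 17, 2029 + 49 = March 7, 2029; done January 24, 2029, which is between those dates.
(2) the permitted window runs from February 13, 2029 + 5 = February 18, 2029 to February 13, 2029 + 46 = March 31, 2029; done February 19, 2029, which is between those dates.
(3) the permitted window runs from February 19, 2029 + 24 = March 15, 2029 to February 19, 2029 + 57 = April 17, 2029; done March 19, 2029 — within the window.
(4) due by March 19, 2029 + 83 days = June 10, 2029; March 21, 2029 is within that limit.
(5) the permitted window runs from March 21, 2029 + 21 = April 11, 2029 to March 21, 2029 + 66 = May 26, 2029; done May 28, 2029 — 2 days after the window closed.

No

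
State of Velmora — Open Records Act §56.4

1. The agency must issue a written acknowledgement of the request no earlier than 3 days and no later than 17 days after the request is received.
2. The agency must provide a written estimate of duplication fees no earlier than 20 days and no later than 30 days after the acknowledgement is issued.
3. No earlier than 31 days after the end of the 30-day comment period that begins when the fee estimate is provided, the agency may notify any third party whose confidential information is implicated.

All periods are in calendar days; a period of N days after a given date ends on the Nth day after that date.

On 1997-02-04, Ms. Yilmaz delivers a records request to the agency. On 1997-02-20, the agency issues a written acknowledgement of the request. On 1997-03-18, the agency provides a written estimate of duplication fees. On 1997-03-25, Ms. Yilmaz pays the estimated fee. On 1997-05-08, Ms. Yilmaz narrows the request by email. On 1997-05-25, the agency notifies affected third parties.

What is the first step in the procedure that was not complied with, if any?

(1) the permitted window runs from 1997-02-04 + 3 = 1997-02-07 to 1997-02-04 + 17 = 1997-02-21; 1997-02-20 falls inside that range.
(2) the permitted window runs from 1997-02-20 + 20 = 1997-03-12 to 1997-02-20 + 30 = 1997-03-22; done 1997-03-18, which is between those dates.
(3) permitted from 1997-04-17 + 31 days = 1997-05-18 onward; done 1997-05-25, after the minimum wait.

None — every step was satisfied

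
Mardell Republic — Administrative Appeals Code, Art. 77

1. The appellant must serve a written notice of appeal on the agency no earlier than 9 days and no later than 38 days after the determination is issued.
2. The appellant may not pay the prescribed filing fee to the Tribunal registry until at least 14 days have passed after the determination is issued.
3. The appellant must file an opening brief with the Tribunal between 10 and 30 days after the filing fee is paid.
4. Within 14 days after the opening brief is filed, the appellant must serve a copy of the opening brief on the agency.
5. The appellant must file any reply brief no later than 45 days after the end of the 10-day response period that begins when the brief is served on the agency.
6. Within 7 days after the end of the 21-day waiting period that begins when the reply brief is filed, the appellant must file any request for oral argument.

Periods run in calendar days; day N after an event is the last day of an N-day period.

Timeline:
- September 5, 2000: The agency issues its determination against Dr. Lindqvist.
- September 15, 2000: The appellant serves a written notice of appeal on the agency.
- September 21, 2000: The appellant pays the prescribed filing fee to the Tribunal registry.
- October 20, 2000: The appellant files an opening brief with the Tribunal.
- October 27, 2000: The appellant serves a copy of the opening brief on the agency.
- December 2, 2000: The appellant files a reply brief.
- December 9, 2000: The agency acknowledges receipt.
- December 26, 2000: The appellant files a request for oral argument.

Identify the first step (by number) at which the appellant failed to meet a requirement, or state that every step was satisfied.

Step 1 — 9 and 38 days from September 5, 2000 (when the determination is issued) are September 14, 2000 and October 13, 2000 respectively; done September 15, 2000 — within the window.
Step 2 — must wait 14 days from September 5, 2000 (when the determination is issued), so not before September 19, 2000; done September 21, 2000, after the minimum wait.
Step 3 — 10 and 30 days from September 21, 2000 (when the filing fee is paid) are October 1, 2000 and October 21, 2000 respectively; done October 20, 2000, which is between those dates.
Step 4 — counting 14 days from October 20, 2000 (when the opening brief is filed) gives a deadline of November 3, 2000; October 27, 2000 is within that limit.
Step 5 — counting 45 days from November 6, 2000 (end of the 10-day response period, which began when the brief is served on the agency on October 27, 2000) gives a deadline of December 21, 2000; completed December 2, 2000, before the deadline.
Step 6 — counting 7 days from December 23, 2000 (end of the 21-day waiting period, which began when the reply brief is filed on December 2, 2000) gives a deadline of December 30, 2000; December 26, 2000 is within that limit.

None — every step was satisfied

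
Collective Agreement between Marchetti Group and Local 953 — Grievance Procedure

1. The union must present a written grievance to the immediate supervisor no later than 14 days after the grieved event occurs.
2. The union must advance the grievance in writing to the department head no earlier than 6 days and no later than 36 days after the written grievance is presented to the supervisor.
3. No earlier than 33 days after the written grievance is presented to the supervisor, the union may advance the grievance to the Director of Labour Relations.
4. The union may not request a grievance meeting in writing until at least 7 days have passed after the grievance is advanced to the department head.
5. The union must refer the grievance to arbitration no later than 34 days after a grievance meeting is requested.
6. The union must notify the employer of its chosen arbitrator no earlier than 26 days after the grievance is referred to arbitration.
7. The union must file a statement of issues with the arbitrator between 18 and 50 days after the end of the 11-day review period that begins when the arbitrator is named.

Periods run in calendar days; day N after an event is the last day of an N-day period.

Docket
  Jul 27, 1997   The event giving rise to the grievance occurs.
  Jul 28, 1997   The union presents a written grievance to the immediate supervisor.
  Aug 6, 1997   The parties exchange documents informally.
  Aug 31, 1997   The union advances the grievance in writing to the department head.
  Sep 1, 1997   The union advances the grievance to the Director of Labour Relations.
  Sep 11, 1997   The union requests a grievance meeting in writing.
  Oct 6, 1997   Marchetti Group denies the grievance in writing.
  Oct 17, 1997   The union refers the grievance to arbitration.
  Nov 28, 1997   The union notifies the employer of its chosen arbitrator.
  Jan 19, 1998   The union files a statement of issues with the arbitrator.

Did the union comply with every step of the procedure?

(1) due by Jul 27, 1997 + 14 days = Aug 10, 1997; done Jul 28, 1997 — timely.
(2) the permitted window runs from Jul 28, 1997 + 6 = Aug 3, 1997 to Jul 28, 1997 + 36 = Sep 2, 1997; done Aug 31, 1997, which is between those dates.
(3) permitted from Jul 28, 1997 + 33 days = Aug 30, 1997 onward; Sep 1, 1997 is on or after that date.
(4) permitted from Aug 31, 1997 + 7 days = Sep 7, 1997 onward; Sep 11, 1997 is on or after that date.
(5) due by Sep 11, 1997 + 34 days = Oct 15, 1997; Oct 17, 1997 misses that deadline by 2 days.
The analysis stops there.

No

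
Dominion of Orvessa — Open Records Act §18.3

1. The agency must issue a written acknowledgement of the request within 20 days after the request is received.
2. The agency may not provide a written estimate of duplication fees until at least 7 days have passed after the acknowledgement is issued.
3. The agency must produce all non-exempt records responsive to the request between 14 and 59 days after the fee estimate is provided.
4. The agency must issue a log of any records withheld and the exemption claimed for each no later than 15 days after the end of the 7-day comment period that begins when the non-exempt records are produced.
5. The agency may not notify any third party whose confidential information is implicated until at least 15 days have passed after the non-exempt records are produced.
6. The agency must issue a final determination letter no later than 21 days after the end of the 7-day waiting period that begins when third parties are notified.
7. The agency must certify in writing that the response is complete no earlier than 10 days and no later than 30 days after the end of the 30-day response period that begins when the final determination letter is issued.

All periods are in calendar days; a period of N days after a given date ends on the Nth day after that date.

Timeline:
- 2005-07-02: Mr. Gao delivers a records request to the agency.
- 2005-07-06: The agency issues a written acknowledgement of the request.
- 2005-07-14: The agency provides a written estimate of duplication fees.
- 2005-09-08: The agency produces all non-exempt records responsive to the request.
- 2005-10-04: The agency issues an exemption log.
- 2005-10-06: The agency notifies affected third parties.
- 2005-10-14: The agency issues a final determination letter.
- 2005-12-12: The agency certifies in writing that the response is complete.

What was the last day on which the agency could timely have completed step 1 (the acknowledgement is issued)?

Step 1 runs from 2005-07-02, when the request is received. 20 days after 2005-07-02 is 2005-07-22.

2005-07-22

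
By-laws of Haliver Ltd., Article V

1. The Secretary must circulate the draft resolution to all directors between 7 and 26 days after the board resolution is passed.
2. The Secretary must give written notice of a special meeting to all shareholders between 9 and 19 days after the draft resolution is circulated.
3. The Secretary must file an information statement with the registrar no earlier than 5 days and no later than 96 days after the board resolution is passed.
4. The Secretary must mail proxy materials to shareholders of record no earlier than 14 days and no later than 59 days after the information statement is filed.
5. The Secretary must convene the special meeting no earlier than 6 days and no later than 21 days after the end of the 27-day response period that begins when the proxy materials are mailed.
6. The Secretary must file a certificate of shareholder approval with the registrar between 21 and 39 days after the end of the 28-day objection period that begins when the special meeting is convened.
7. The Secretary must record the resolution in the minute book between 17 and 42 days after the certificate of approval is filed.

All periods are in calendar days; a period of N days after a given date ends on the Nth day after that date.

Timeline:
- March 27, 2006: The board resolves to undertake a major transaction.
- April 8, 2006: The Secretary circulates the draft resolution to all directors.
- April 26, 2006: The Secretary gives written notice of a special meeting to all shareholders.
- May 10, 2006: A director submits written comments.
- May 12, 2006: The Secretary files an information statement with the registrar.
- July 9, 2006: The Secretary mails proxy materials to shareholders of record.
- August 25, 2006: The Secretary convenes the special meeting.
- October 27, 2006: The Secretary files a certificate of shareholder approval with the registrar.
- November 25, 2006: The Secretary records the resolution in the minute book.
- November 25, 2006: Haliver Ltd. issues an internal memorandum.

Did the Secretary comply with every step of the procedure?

Yes

Step 1: the window is 7–26 days after March 27, 2006 (when the board resolution is passed), so April 3, 2006 through April 22, 2006; done April 8, 2006, which is between those dates.
Step 2: the window is 9–19 days after April 8, 2006 (when the draft resolution is circulated), so April 17, 2006 through April 27, 2006; done April 26, 2006, which is between those dates.
Step 3: the window is 5–96 days after March 27, 2006 (when the board resolution is passed), so April 1, 2006 through July 1, 2006; May 12, 2006 falls inside that range.
Step 4: the window is 14–59 days after May 12, 2006 (when the information statement is filed), so May 26, 2006 through July 10, 2006; July 9, 2006 falls inside that range.
Step 5: the window is 6–21 days after August 5, 2006 (end of the 27-day response period, which began when the proxy materials are mailed on July 9, 2006), so August 11, 2006 through August 26, 2006; August 25, 2006 falls inside that range.
Step 6: the window is 21–39 days after September 22, 2006 (end of the 28-day objection period, which began when the special meeting is convened on August 25, 2006), so October 13, 2006 through October 31, 2006; done October 27, 2006 — within the window.
Step 7: the window is 17–42 days after October 27, 2006 (when the certificate of approval is filed), so November 13, 2006 through December 8, 2006; done November 25, 2006 — within the window.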